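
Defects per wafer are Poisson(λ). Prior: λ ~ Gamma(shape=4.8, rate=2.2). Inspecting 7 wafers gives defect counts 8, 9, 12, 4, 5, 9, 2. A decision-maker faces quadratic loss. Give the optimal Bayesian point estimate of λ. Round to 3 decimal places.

Σ counts = 49. Posterior: Gamma(shape = 4.8+49 = 53.8, rate = 2.2+7 = 9.2).
Mode = (α−1)/β = 52.8/9.2 = 5.739.
Mean = α/β = 53.8/9.2 = 5.848.
Quadratic loss ⇒ the optimal estimator is the posterior mean.

5.848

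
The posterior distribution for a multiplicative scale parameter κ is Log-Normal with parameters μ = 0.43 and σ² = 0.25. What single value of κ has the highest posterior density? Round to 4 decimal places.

1.1972

Mode = exp(μ − σ²) = exp(0.18) = 1.1972.
Mean = exp(μ + σ²/2) = exp(0.555) = 1.7419.
This is the posterior mode — the MAP estimate.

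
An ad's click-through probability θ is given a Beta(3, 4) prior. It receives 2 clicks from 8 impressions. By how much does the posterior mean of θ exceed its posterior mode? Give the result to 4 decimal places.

0.0256

Posterior: Beta(3+2, 4+6) = Beta(5, 10).
Mode = (5−1)/(5+10−2) = 4/13 = 0.3077.
Mean = 5/(5+10) = 5/15 = 0.3333.
Difference = 0.3333 − 0.3077 = 0.0256.
The mean is pulled above the mode by the posterior's right skew.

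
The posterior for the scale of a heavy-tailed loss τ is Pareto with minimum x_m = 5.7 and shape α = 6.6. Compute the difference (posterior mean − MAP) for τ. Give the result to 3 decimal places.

1.018

The Pareto density is strictly decreasing on [x_m, ∞), so the mode is x_m = 5.700.
Mean = α·x_m/(α−1) = 6.6·5.7/5.6 = 6.718.
Difference = 6.718 − 5.700 = 1.018.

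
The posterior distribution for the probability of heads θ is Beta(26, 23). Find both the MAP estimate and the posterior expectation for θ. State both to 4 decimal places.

θ_MAP = 0.5319, E[θ|data] = 0.5306

Mode = (26−1)/(26+23−2) = 25/47 = 0.5319.
Mean = 26/(26+23) = 26/49 = 0.5306.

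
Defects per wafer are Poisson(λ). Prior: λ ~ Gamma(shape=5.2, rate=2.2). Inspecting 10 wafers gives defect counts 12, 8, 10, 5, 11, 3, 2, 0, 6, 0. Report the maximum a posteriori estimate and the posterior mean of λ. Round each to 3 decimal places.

maximum a posteriori estimate = 5.016, posterior mean = 5.098

Σ counts = 57. Posterior: Gamma(shape = 5.2+57 = 62.2, rate = 2.2+10 = 12.2).
Mode = (α−1)/β = 61.2/12.2 = 5.016.
Mean = α/β = 62.2/12.2 = 5.098.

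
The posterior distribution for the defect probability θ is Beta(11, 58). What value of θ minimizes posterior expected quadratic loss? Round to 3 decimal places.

Mode = (11−1)/(11+58−2) = 10/67 = 0.149.
Mean = 11/(11+58) = 11/69 = 0.159.
Quadratic loss ⇒ the optimal estimator is the posterior mean.

0.159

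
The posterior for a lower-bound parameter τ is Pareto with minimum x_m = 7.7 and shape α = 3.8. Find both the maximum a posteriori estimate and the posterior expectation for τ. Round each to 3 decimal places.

The Pareto density is strictly decreasing on [x_m, ∞), so the mode is x_m = 7.700.
Mean = α·x_m/(α−1) = 3.8·7.7/2.8 = 10.450.
The mean is pulled above the mode by the posterior's right skew.

MAP = 7.700; posterior mean = 10.450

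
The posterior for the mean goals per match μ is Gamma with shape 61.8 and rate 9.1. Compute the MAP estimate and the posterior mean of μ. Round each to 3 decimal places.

Mode = (α−1)/β = 60.8/9.1 = 6.681.
Mean = α/β = 61.8/9.1 = 6.791.
Mean > mode: the posterior has a right tail.

MAP: 6.681. Posterior mean: 6.791.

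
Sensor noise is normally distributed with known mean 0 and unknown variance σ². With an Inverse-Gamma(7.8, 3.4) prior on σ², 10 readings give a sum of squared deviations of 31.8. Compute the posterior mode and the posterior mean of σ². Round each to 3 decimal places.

posterior mode = 1.399, posterior mean = 1.636

Posterior: Inverse-Gamma(shape = 7.8+10/2 = 12.8, scale = 3.4+31.8/2 = 19.3).
Mode = β/(α+1) = 19.3/13.8 = 1.399.
Mean = β/(α−1) = 19.3/11.8 = 1.636.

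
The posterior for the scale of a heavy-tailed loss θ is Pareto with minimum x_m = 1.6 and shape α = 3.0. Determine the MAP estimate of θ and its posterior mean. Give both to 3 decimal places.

MAP = 1.600, posterior mean = 2.400

The Pareto density is strictly decreasing on [x_m, ∞), so the mode is x_m = 1.600.
Mean = α·x_m/(α−1) = 3.0·1.6/2.0 = 2.400.
Right-skewed posterior ⇒ mode < mean.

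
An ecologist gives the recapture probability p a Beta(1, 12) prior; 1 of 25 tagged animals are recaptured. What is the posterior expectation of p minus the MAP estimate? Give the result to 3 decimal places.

0.025

Posterior: Beta(1+1, 12+24) = Beta(2, 36).
Mode = (2−1)/(2+36−2) = 1/36 = 0.028.
Mean = 2/(2+36) = 2/38 = 0.053.
Difference = 0.053 − 0.028 = 0.025.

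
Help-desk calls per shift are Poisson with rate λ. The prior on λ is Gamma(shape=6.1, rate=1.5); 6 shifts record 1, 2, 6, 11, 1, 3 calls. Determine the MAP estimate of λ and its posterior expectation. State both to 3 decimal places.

MAP: 3.880. Posterior mean: 4.013.

Σ counts = 24. Posterior: Gamma(shape = 6.1+24 = 30.1, rate = 1.5+6 = 7.5).
Mode = (α−1)/β = 29.1/7.5 = 3.880.
Mean = α/β = 30.1/7.5 = 4.013.
The mean is pulled above the mode by the posterior's right skew.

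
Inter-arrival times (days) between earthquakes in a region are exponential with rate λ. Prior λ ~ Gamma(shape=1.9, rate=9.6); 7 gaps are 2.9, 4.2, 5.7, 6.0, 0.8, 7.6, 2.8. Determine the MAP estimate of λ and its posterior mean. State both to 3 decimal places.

Σ times = 30.0. Posterior: Gamma(shape = 1.9+7 = 8.9, rate = 9.6+30.0 = 39.6).
Mode = (α−1)/β = 7.9/39.6 = 0.199.
Mean = α/β = 8.9/39.6 = 0.225.

MAP = 0.199, posterior mean = 0.225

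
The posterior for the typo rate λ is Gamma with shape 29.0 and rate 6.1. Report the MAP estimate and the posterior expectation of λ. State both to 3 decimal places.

Mode = (α−1)/β = 28.0/6.1 = 4.590.
Mean = α/β = 29.0/6.1 = 4.754.

MAP: 4.590. Posterior mean: 4.754.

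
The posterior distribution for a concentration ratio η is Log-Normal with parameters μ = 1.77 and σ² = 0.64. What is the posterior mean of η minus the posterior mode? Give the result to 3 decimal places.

Mode = exp(μ − σ²) = exp(1.13) = 3.096.
Mean = exp(μ + σ²/2) = exp(2.090) = 8.085.
Difference = 8.085 − 3.096 = 4.989.
Right-skewed posterior ⇒ mode < mean.

4.989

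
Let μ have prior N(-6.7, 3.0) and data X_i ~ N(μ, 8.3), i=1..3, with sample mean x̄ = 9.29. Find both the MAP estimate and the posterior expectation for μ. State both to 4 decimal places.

MAP: 1.6185. Posterior mean: 1.6185.

Posterior for μ is Normal. Precision-weighted mean: (1/3.0·-6.7 + 3/8.3·9.29) / (1/3.0 + 3/8.3) = 1.6185.
A Normal posterior is symmetric, so mode = mean.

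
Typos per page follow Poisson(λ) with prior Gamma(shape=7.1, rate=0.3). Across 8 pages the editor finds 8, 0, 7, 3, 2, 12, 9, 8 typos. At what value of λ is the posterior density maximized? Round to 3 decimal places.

Σ counts = 49. Posterior: Gamma(shape = 7.1+49 = 56.1, rate = 0.3+8 = 8.3).
Mode = (α−1)/β = 55.1/8.3 = 6.639.
Mean = α/β = 56.1/8.3 = 6.759.
This is the posterior mode — the MAP estimate.

6.639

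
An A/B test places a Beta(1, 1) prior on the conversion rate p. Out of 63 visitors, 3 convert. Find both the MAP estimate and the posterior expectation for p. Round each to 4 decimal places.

Posterior: Beta(1+3, 1+60) = Beta(4, 61).
Mode = (4−1)/(4+61−2) = 3/63 = 0.0476.
With a flat prior the MAP equals the MLE, 3/63.
Mean = 4/(4+61) = 4/65 = 0.0615.
Mean > mode: the posterior has a right tail.

p_MAP = 0.0476, E[p|data] = 0.0615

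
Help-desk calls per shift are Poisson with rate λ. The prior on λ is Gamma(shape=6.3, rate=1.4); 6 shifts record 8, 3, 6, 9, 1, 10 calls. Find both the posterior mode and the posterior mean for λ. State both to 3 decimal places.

Σ counts = 37. Posterior: Gamma(shape = 6.3+37 = 43.3, rate = 1.4+6 = 7.4).
Mode = (α−1)/β = 42.3/7.4 = 5.716.
Mean = α/β = 43.3/7.4 = 5.851.

MAP: 5.716. Posterior mean: 5.851.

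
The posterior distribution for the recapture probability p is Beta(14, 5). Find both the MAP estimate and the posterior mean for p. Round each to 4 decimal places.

MAP: 0.7647. Posterior mean: 0.7368.

Mode = (14−1)/(14+5−2) = 13/17 = 0.7647.
Mean = 14/(14+5) = 14/19 = 0.7368.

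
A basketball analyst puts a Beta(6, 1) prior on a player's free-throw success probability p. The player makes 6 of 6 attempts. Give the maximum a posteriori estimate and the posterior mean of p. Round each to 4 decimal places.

Posterior: Beta(6+6, 1+0) = Beta(12, 1).
Since β = 1 ≤ 1 and α > 1, the Beta density is monotone increasing on [0,1]; the mode is at 1.
Mean = 12/(12+1) = 0.9231.

maximum a posteriori estimate = 1.0000, posterior mean = 0.9231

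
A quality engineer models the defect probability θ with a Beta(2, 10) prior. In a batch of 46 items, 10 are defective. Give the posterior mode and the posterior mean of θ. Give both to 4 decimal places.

MAP = 0.1964, posterior mean = 0.2069

Posterior: Beta(2+10, 10+36) = Beta(12, 46).
Mode = (12−1)/(12+46−2) = 11/56 = 0.1964.
Mean = 12/(12+46) = 12/58 = 0.2069.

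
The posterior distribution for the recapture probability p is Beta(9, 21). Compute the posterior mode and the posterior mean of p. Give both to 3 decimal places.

p_MAP = 0.286, E[p|data] = 0.300

Mode = (9−1)/(9+21−2) = 8/28 = 0.286.
Mean = 9/(9+21) = 9/30 = 0.300.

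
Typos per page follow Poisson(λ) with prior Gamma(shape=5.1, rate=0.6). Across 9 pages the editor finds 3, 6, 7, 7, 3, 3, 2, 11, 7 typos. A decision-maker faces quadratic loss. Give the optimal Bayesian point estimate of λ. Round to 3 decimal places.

Σ counts = 49. Posterior: Gamma(shape = 5.1+49 = 54.1, rate = 0.6+9 = 9.6).
Mode = (α−1)/β = 53.1/9.6 = 5.531.
Mean = α/β = 54.1/9.6 = 5.635.
Quadratic loss ⇒ the optimal estimator is the posterior mean.

5.635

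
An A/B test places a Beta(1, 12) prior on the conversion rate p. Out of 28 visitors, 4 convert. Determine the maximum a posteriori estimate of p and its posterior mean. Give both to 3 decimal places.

p_MAP = 0.103, E[p|data] = 0.122

Posterior: Beta(1+4, 12+24) = Beta(5, 36).
Mode = (5−1)/(5+36−2) = 4/39 = 0.103.
Mean = 5/(5+36) = 5/41 = 0.122.
The posterior is right-skewed, so the mean exceeds the mode.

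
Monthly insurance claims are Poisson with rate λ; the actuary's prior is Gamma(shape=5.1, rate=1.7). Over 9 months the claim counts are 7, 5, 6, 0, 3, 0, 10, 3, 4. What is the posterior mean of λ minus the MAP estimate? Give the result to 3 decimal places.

Σ counts = 38. Posterior: Gamma(shape = 5.1+38 = 43.1, rate = 1.7+9 = 10.7).
Mode = (α−1)/β = 42.1/10.7 = 3.935.
Mean = α/β = 43.1/10.7 = 4.028.
Difference = 4.028 − 3.935 = 0.093.

0.093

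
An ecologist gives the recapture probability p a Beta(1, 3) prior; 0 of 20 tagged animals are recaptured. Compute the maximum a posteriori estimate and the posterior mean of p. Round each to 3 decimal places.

Posterior: Beta(1+0, 3+20) = Beta(1, 23).
Since α = 1 ≤ 1 and β > 1, the Beta density is monotone decreasing on [0,1]; the mode is at 0.
Mean = 1/(1+23) = 0.042.

MAP: 0.000. Posterior mean: 0.042.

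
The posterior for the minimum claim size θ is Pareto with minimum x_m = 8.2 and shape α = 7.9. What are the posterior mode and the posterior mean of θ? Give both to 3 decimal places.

The Pareto density is strictly decreasing on [x_m, ∞), so the mode is x_m = 8.200.
Mean = α·x_m/(α−1) = 7.9·8.2/6.9 = 9.388.
Right-skewed posterior ⇒ mode < mean.

θ_MAP = 8.200, E[θ|data] = 9.388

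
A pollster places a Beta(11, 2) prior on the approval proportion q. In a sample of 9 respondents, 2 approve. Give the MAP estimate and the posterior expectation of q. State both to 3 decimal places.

Posterior: Beta(11+2, 2+7) = Beta(13, 9).
Mode = (13−1)/(13+9−2) = 12/20 = 0.600.
Mean = 13/(13+9) = 13/22 = 0.591.
The mean is pulled below the mode by the posterior's left skew.

q_MAP = 0.600, E[q|data] = 0.591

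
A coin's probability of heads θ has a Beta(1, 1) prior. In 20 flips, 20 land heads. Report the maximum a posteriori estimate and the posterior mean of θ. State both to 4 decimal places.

Posterior: Beta(1+20, 1+0) = Beta(21, 1).
Since β = 1 ≤ 1 and α > 1, the Beta density is monotone increasing on [0,1]; the mode is at 1.
Mean = 21/(21+1) = 0.9545.

MAP = 1.0000; posterior mean = 0.9545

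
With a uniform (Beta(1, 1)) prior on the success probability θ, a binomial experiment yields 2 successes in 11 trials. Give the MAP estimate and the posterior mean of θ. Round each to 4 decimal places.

MAP estimate = 0.1818, posterior mean = 0.2308

Posterior: Beta(1+2, 1+9) = Beta(3, 10).
Mode = (3−1)/(3+10−2) = 2/11 = 0.1818.
With a flat prior the MAP equals the MLE, 2/11.
Mean = 3/(3+10) = 3/13 = 0.2308.
Right-skewed posterior ⇒ mode < mean.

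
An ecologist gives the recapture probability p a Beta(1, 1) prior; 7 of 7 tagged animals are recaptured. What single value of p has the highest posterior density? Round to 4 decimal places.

1.0000

Posterior: Beta(1+7, 1+0) = Beta(8, 1).
Since β = 1 ≤ 1 and α > 1, the Beta density is monotone increasing on [0,1]; the mode is at 1.
Mean = 8/(8+1) = 0.8889.
This is the posterior mode — the MAP estimate.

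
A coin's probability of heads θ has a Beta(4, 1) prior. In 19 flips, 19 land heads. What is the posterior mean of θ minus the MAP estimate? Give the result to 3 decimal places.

-0.042

Posterior: Beta(4+19, 1+0) = Beta(23, 1).
Since β = 1 ≤ 1 and α > 1, the Beta density is monotone increasing on [0,1]; the mode is at 1.
Mean = 23/(23+1) = 0.958.
Difference = 0.958 − 1.000 = -0.042.
The mean is pulled below the mode by the posterior's left skew.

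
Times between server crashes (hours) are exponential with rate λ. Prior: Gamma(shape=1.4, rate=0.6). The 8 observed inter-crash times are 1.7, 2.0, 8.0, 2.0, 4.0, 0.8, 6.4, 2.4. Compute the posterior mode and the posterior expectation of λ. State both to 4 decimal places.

MAP = 0.3011, posterior mean = 0.3369

Σ times = 27.3. Posterior: Gamma(shape = 1.4+8 = 9.4, rate = 0.6+27.3 = 27.9).
Mode = (α−1)/β = 8.4/27.9 = 0.3011.
Mean = α/β = 9.4/27.9 = 0.3369.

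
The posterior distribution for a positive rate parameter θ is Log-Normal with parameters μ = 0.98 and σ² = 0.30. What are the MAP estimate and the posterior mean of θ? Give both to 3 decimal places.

Mode = exp(μ − σ²) = exp(0.68) = 1.974.
Mean = exp(μ + σ²/2) = exp(1.130) = 3.096.
Right-skewed posterior ⇒ mode < mean.

MAP estimate = 1.974, posterior mean = 3.096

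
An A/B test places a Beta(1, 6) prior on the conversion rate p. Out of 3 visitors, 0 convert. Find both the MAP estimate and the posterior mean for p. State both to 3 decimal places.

Posterior: Beta(1+0, 6+3) = Beta(1, 9).
Since α = 1 ≤ 1 and β > 1, the Beta density is monotone decreasing on [0,1]; the mode is at 0.
Mean = 1/(1+9) = 0.100.
Mean > mode: the posterior has a right tail.

MAP = 0.000, posterior mean = 0.100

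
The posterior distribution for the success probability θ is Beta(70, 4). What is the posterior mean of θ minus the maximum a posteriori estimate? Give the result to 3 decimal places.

-0.012

Mode = (70−1)/(70+4−2) = 69/72 = 0.958.
Mean = 70/(70+4) = 70/74 = 0.946.
Difference = 0.946 − 0.958 = -0.012.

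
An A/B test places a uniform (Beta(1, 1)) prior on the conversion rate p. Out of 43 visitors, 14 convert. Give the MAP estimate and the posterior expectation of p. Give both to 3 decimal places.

Posterior: Beta(1+14, 1+29) = Beta(15, 30).
Mode = (15−1)/(15+30−2) = 14/43 = 0.326.
With a flat prior the MAP equals the MLE, 14/43.
Mean = 15/(15+30) = 15/45 = 0.333.

MAP estimate = 0.326, posterior expectation = 0.333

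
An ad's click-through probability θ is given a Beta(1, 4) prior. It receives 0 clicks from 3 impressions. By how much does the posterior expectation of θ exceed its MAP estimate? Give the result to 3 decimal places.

0.125

Posterior: Beta(1+0, 4+3) = Beta(1, 7).
Since α = 1 ≤ 1 and β > 1, the Beta density is monotone decreasing on [0,1]; the mode is at 0.
Mean = 1/(1+7) = 0.125.
Difference = 0.125 − 0.000 = 0.125.
Right-skewed posterior ⇒ mode < mean.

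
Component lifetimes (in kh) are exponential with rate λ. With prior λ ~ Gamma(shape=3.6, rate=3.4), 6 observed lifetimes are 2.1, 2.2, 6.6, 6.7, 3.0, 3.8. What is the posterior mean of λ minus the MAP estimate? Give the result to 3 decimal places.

0.036

Σ times = 24.4. Posterior: Gamma(shape = 3.6+6 = 9.6, rate = 3.4+24.4 = 27.8).
Mode = (α−1)/β = 8.6/27.8 = 0.309.
Mean = α/β = 9.6/27.8 = 0.345.
Difference = 0.345 − 0.309 = 0.036.
Right-skewed posterior ⇒ mode < mean.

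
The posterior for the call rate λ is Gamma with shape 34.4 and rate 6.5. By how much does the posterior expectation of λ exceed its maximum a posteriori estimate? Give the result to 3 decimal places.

Mode = (α−1)/β = 33.4/6.5 = 5.138.
Mean = α/β = 34.4/6.5 = 5.292.
Difference = 5.292 − 5.138 = 0.154.

0.154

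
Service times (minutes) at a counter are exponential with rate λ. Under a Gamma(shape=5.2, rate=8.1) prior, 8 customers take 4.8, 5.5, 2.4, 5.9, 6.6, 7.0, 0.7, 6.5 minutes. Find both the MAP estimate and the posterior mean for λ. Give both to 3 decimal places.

MAP = 0.257; posterior mean = 0.278

Σ times = 39.4. Posterior: Gamma(shape = 5.2+8 = 13.2, rate = 8.1+39.4 = 47.5).
Mode = (α−1)/β = 12.2/47.5 = 0.257.
Mean = α/β = 13.2/47.5 = 0.278.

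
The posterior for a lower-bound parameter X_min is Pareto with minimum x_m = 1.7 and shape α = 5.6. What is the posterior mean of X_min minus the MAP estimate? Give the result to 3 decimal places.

0.370

The Pareto density is strictly decreasing on [x_m, ∞), so the mode is x_m = 1.700.
Mean = α·x_m/(α−1) = 5.6·1.7/4.6 = 2.070.
Difference = 2.070 − 1.700 = 0.370.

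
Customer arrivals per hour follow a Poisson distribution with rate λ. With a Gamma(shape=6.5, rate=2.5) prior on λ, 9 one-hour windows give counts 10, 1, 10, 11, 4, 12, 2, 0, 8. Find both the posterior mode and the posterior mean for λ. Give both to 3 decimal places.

λ_MAP = 5.522, E[λ|data] = 5.609

Σ counts = 58. Posterior: Gamma(shape = 6.5+58 = 64.5, rate = 2.5+9 = 11.5).
Mode = (α−1)/β = 63.5/11.5 = 5.522.
Mean = α/β = 64.5/11.5 = 5.609.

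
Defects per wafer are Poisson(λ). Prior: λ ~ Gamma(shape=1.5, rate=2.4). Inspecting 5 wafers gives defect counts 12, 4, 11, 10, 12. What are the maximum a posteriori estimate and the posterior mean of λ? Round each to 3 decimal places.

λ_MAP = 6.689, E[λ|data] = 6.824

Σ counts = 49. Posterior: Gamma(shape = 1.5+49 = 50.5, rate = 2.4+5 = 7.4).
Mode = (α−1)/β = 49.5/7.4 = 6.689.
Mean = α/β = 50.5/7.4 = 6.824.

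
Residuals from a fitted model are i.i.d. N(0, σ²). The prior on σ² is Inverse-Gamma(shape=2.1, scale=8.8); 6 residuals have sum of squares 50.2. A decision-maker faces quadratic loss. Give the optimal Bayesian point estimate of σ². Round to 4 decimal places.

8.2683

Posterior: Inverse-Gamma(shape = 2.1+6/2 = 5.1, scale = 8.8+50.2/2 = 33.9).
Mode = β/(α+1) = 33.9/6.1 = 5.5574.
Mean = β/(α−1) = 33.9/4.1 = 8.2683.
Quadratic loss ⇒ the optimal estimator is the posterior mean.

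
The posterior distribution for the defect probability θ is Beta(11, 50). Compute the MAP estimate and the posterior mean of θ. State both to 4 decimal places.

MAP = 0.1695; posterior mean = 0.1803

Mode = (11−1)/(11+50−2) = 10/59 = 0.1695.
Mean = 11/(11+50) = 11/61 = 0.1803.
Right-skewed posterior ⇒ mode < mean.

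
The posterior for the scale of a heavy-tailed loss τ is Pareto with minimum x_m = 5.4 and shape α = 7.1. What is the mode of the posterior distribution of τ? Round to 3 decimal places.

5.400

The Pareto density is strictly decreasing on [x_m, ∞), so the mode is x_m = 5.400.
Mean = α·x_m/(α−1) = 7.1·5.4/6.1 = 6.285.
This is the posterior mode — the MAP estimate.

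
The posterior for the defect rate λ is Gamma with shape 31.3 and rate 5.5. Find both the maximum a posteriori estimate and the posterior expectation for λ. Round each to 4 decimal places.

Mode = (α−1)/β = 30.3/5.5 = 5.5091.
Mean = α/β = 31.3/5.5 = 5.6909.

λ_MAP = 5.5091, E[λ|data] = 5.6909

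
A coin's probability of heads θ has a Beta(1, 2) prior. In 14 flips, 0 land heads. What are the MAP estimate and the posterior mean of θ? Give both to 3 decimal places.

MAP: 0.000. Posterior mean: 0.059.

Posterior: Beta(1+0, 2+14) = Beta(1, 16).
Since α = 1 ≤ 1 and β > 1, the Beta density is monotone decreasing on [0,1]; the mode is at 0.
Mean = 1/(1+16) = 0.059.
Right-skewed posterior ⇒ mode < mean.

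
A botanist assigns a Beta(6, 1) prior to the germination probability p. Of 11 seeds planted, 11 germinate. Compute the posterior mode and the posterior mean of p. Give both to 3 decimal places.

Posterior: Beta(6+11, 1+0) = Beta(17, 1).
Since β = 1 ≤ 1 and α > 1, the Beta density is monotone increasing on [0,1]; the mode is at 1.
Mean = 17/(17+1) = 0.944.

MAP = 1.000, posterior mean = 0.944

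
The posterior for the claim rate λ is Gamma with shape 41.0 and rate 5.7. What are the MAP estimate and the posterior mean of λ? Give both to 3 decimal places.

MAP: 7.018. Posterior mean: 7.193.

Mode = (α−1)/β = 40.0/5.7 = 7.018.
Mean = α/β = 41.0/5.7 = 7.193.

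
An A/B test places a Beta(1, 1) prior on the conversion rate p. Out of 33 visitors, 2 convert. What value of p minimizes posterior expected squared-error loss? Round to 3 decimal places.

0.086

Posterior: Beta(1+2, 1+31) = Beta(3, 32).
Mode = (3−1)/(3+32−2) = 2/33 = 0.061.
Mean = 3/(3+32) = 3/35 = 0.086.
Squared-error loss ⇒ the optimal estimator is the posterior mean.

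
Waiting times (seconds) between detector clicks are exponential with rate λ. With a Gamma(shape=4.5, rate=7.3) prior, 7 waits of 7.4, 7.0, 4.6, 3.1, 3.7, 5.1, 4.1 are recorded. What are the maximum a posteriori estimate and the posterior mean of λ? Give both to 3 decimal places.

Σ times = 35.0. Posterior: Gamma(shape = 4.5+7 = 11.5, rate = 7.3+35.0 = 42.3).
Mode = (α−1)/β = 10.5/42.3 = 0.248.
Mean = α/β = 11.5/42.3 = 0.272.
Mean > mode: the posterior has a right tail.

maximum a posteriori estimate = 0.248, posterior mean = 0.272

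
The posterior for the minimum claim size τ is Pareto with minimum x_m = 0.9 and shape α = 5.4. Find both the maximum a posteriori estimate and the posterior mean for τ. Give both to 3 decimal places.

The Pareto density is strictly decreasing on [x_m, ∞), so the mode is x_m = 0.900.
Mean = α·x_m/(α−1) = 5.4·0.9/4.4 = 1.105.
Right-skewed posterior ⇒ mode < mean.

τ_MAP = 0.900, E[τ|data] = 1.105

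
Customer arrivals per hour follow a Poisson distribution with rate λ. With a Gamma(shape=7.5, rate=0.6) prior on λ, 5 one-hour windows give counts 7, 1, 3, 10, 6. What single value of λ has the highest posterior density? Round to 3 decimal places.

5.982

Σ counts = 27. Posterior: Gamma(shape = 7.5+27 = 34.5, rate = 0.6+5 = 5.6).
Mode = (α−1)/β = 33.5/5.6 = 5.982.
Mean = α/β = 34.5/5.6 = 6.161.
This is the posterior mode — the MAP estimate.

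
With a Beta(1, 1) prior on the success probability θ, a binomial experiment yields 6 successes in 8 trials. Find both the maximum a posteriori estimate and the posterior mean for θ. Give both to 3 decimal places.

Posterior: Beta(1+6, 1+2) = Beta(7, 3).
Mode = (7−1)/(7+3−2) = 6/8 = 0.750.
Mean = 7/(7+3) = 7/10 = 0.700.
The mean is pulled below the mode by the posterior's left skew.

MAP = 0.750; posterior mean = 0.700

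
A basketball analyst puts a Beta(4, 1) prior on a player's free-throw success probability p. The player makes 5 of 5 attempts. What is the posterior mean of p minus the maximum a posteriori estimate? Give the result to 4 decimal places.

Posterior: Beta(4+5, 1+0) = Beta(9, 1).
Since β = 1 ≤ 1 and α > 1, the Beta density is monotone increasing on [0,1]; the mode is at 1.
Mean = 9/(9+1) = 0.9000.
Difference = 0.9000 − 1.0000 = -0.1000.
Left-skewed posterior ⇒ mean < mode.

-0.1000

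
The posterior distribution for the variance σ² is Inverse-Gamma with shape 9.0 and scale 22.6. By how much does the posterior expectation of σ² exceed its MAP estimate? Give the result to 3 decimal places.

Mode = β/(α+1) = 22.6/10.0 = 2.260.
Mean = β/(α−1) = 22.6/8.0 = 2.825.
Difference = 2.825 − 2.260 = 0.565.
The mean is pulled above the mode by the posterior's right skew.

0.565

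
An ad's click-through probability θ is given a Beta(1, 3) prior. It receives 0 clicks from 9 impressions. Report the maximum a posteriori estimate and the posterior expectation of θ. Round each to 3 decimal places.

Posterior: Beta(1+0, 3+9) = Beta(1, 12).
Since α = 1 ≤ 1 and β > 1, the Beta density is monotone decreasing on [0,1]; the mode is at 0.
Mean = 1/(1+12) = 0.077.

MAP: 0.000. Posterior mean: 0.077.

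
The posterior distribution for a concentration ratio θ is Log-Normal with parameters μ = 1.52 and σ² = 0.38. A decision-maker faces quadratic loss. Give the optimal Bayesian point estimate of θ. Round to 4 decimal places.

5.5290

Mode = exp(μ − σ²) = exp(1.14) = 3.1268.
Mean = exp(μ + σ²/2) = exp(1.710) = 5.5290.
Quadratic loss ⇒ the optimal estimator is the posterior mean.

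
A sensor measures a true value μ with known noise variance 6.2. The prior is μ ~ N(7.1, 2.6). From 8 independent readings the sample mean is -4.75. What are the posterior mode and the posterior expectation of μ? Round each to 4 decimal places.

Posterior for μ is Normal. Precision-weighted mean: (1/2.6·7.1 + 8/6.2·-4.75) / (1/2.6 + 8/6.2) = -2.0289.
A Normal posterior is symmetric, so mode = mean.

μ_MAP = -2.0289, E[μ|data] = -2.0289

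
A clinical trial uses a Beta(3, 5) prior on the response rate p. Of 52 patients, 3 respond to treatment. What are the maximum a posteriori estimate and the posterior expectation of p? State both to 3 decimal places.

MAP = 0.086, posterior mean = 0.100

Posterior: Beta(3+3, 5+49) = Beta(6, 54).
Mode = (6−1)/(6+54−2) = 5/58 = 0.086.
Mean = 6/(6+54) = 6/60 = 0.100.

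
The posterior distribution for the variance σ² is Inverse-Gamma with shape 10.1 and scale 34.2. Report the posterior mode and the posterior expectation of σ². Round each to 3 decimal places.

MAP = 3.081, posterior mean = 3.758

Mode = β/(α+1) = 34.2/11.1 = 3.081.
Mean = β/(α−1) = 34.2/9.1 = 3.758.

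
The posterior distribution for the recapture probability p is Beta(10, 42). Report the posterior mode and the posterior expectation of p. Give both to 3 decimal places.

Mode = (10−1)/(10+42−2) = 9/50 = 0.180.
Mean = 10/(10+42) = 10/52 = 0.192.

MAP: 0.180. Posterior mean: 0.192.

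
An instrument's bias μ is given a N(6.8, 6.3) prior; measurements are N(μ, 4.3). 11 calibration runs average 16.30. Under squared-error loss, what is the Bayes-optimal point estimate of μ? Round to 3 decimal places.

15.745

Posterior for μ is Normal. Precision-weighted mean: (1/6.3·6.8 + 11/4.3·16.30) / (1/6.3 + 11/4.3) = 15.745.
A Normal posterior is symmetric, so mode = mean.
Squared-error loss ⇒ the optimal estimator is the posterior mean.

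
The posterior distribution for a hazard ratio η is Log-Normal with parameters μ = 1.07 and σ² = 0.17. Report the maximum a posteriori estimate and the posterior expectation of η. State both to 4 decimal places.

Mode = exp(μ − σ²) = exp(0.90) = 2.4596.
Mean = exp(μ + σ²/2) = exp(1.155) = 3.1740.
The posterior is right-skewed, so the mean exceeds the mode.

MAP = 2.4596; posterior mean = 3.1740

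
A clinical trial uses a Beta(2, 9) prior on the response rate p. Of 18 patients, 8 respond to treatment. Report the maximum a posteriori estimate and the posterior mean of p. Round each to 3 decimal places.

Posterior: Beta(2+8, 9+10) = Beta(10, 19).
Mode = (10−1)/(10+19−2) = 9/27 = 0.333.
Mean = 10/(10+19) = 10/29 = 0.345.

MAP = 0.333, posterior mean = 0.345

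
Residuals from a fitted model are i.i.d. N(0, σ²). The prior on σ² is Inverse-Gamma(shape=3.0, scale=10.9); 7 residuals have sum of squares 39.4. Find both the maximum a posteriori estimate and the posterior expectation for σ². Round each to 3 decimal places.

Posterior: Inverse-Gamma(shape = 3.0+7/2 = 6.5, scale = 10.9+39.4/2 = 30.6).
Mode = β/(α+1) = 30.6/7.5 = 4.080.
Mean = β/(α−1) = 30.6/5.5 = 5.564.

MAP: 4.080. Posterior mean: 5.564.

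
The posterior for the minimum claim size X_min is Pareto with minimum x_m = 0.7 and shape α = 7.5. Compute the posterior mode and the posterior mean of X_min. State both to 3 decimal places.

MAP = 0.700; posterior mean = 0.808

The Pareto density is strictly decreasing on [x_m, ∞), so the mode is x_m = 0.700.
Mean = α·x_m/(α−1) = 7.5·0.7/6.5 = 0.808.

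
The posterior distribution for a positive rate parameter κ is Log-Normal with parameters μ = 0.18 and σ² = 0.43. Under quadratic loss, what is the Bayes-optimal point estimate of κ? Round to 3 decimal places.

Mode = exp(μ − σ²) = exp(-0.25) = 0.779.
Mean = exp(μ + σ²/2) = exp(0.395) = 1.484.
Quadratic loss ⇒ the optimal estimator is the posterior mean.

1.484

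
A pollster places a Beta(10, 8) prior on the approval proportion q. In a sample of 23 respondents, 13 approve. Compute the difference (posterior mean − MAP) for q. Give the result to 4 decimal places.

-0.0031

Posterior: Beta(10+13, 8+10) = Beta(23, 18).
Mode = (23−1)/(23+18−2) = 22/39 = 0.5641.
Mean = 23/(23+18) = 23/41 = 0.5610.
Difference = 0.5610 − 0.5641 = -0.0031.
Mode > mean: the posterior has a left tail.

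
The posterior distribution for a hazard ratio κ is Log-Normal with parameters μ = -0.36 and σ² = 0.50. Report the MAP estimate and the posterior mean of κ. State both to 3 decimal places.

MAP = 0.423, posterior mean = 0.896

Mode = exp(μ − σ²) = exp(-0.86) = 0.423.
Mean = exp(μ + σ²/2) = exp(-0.110) = 0.896.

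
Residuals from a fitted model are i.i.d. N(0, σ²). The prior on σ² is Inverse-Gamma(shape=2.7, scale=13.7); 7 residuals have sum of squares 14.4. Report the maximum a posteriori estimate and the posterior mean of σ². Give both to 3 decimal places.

Posterior: Inverse-Gamma(shape = 2.7+7/2 = 6.2, scale = 13.7+14.4/2 = 20.9).
Mode = β/(α+1) = 20.9/7.2 = 2.903.
Mean = β/(α−1) = 20.9/5.2 = 4.019.
Mean > mode: the posterior has a right tail.

maximum a posteriori estimate = 2.903, posterior mean = 4.019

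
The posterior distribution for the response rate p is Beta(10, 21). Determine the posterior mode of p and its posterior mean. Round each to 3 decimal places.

MAP = 0.310, posterior mean = 0.323

Mode = (10−1)/(10+21−2) = 9/29 = 0.310.
Mean = 10/(10+21) = 10/31 = 0.323.
The posterior is right-skewed, so the mean exceeds the mode.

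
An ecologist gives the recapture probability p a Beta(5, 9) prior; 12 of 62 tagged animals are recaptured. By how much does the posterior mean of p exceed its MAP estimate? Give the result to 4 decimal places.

Posterior: Beta(5+12, 9+50) = Beta(17, 59).
Mode = (17−1)/(17+59−2) = 16/74 = 0.2162.
Mean = 17/(17+59) = 17/76 = 0.2237.
Difference = 0.2237 − 0.2162 = 0.0075.

0.0075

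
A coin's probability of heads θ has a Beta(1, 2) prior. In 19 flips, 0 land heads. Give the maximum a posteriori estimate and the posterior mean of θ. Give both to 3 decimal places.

θ_MAP = 0.000, E[θ|data] = 0.045

Posterior: Beta(1+0, 2+19) = Beta(1, 21).
Since α = 1 ≤ 1 and β > 1, the Beta density is monotone decreasing on [0,1]; the mode is at 0.
Mean = 1/(1+21) = 0.045.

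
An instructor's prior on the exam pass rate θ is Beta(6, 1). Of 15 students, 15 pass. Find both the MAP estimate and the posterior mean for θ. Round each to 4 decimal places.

Posterior: Beta(6+15, 1+0) = Beta(21, 1).
Since β = 1 ≤ 1 and α > 1, the Beta density is monotone increasing on [0,1]; the mode is at 1.
Mean = 21/(21+1) = 0.9545.

MAP estimate = 1.0000, posterior mean = 0.9545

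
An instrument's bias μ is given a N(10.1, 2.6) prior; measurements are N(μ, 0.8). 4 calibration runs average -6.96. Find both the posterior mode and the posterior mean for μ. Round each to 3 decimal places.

Posterior for μ is Normal. Precision-weighted mean: (1/2.6·10.1 + 4/0.8·-6.96) / (1/2.6 + 4/0.8) = -5.741.
A Normal posterior is symmetric, so mode = mean.

MAP: -5.741. Posterior mean: -5.741.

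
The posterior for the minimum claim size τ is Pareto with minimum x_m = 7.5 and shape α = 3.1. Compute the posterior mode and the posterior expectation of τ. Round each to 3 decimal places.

MAP: 7.500. Posterior mean: 11.071.

The Pareto density is strictly decreasing on [x_m, ∞), so the mode is x_m = 7.500.
Mean = α·x_m/(α−1) = 3.1·7.5/2.1 = 11.071.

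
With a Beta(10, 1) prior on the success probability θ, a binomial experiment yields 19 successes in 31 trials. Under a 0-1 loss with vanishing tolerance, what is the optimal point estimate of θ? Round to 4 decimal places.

0.7000

Posterior: Beta(10+19, 1+12) = Beta(29, 13).
Mode = (29−1)/(29+13−2) = 28/40 = 0.7000.
Mean = 29/(29+13) = 29/42 = 0.6905.
This is the posterior mode — the MAP estimate.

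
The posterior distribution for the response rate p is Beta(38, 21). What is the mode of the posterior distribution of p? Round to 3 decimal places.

Mode = (38−1)/(38+21−2) = 37/57 = 0.649.
Mean = 38/(38+21) = 38/59 = 0.644.
This is the posterior mode — the MAP estimate.

0.649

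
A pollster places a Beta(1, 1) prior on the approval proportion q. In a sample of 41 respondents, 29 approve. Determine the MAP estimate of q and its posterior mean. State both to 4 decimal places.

q_MAP = 0.7073, E[q|data] = 0.6977

Posterior: Beta(1+29, 1+12) = Beta(30, 13).
Mode = (30−1)/(30+13−2) = 29/41 = 0.7073.
With a flat prior the MAP equals the MLE, 29/41.
Mean = 30/(30+13) = 30/43 = 0.6977.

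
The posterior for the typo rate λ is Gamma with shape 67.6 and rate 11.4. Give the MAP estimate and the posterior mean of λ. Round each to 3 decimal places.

Mode = (α−1)/β = 66.6/11.4 = 5.842.
Mean = α/β = 67.6/11.4 = 5.930.

MAP = 5.842, posterior mean = 5.930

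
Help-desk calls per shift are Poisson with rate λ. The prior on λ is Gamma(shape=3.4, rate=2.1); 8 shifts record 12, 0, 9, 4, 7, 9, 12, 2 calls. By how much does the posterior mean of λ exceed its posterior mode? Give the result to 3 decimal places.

Σ counts = 55. Posterior: Gamma(shape = 3.4+55 = 58.4, rate = 2.1+8 = 10.1).
Mode = (α−1)/β = 57.4/10.1 = 5.683.
Mean = α/β = 58.4/10.1 = 5.782.
Difference = 5.782 − 5.683 = 0.099.
The mean is pulled above the mode by the posterior's right skew.

0.099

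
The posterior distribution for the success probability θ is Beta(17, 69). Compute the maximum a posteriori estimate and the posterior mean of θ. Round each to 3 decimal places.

MAP: 0.190. Posterior mean: 0.198.

Mode = (17−1)/(17+69−2) = 16/84 = 0.190.
Mean = 17/(17+69) = 17/86 = 0.198.
Mean > mode: the posterior has a right tail.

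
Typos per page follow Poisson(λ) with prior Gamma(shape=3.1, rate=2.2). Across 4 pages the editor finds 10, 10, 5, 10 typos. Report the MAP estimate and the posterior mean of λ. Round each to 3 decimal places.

Σ counts = 35. Posterior: Gamma(shape = 3.1+35 = 38.1, rate = 2.2+4 = 6.2).
Mode = (α−1)/β = 37.1/6.2 = 5.984.
Mean = α/β = 38.1/6.2 = 6.145.

MAP estimate = 5.984, posterior mean = 6.145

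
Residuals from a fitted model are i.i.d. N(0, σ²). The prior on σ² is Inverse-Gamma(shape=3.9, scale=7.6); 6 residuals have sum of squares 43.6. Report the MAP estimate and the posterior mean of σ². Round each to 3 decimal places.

MAP = 3.722, posterior mean = 4.983

Posterior: Inverse-Gamma(shape = 3.9+6/2 = 6.9, scale = 7.6+43.6/2 = 29.4).
Mode = β/(α+1) = 29.4/7.9 = 3.722.
Mean = β/(α−1) = 29.4/5.9 = 4.983.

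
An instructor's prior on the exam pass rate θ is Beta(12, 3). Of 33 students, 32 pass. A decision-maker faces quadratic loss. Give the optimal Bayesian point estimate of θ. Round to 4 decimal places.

0.9167

Posterior: Beta(12+32, 3+1) = Beta(44, 4).
Mode = (44−1)/(44+4−2) = 43/46 = 0.9348.
Mean = 44/(44+4) = 44/48 = 0.9167.
Quadratic loss ⇒ the optimal estimator is the posterior mean.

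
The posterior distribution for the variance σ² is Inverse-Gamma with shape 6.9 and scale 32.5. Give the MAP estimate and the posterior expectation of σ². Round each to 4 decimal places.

MAP: 4.1139. Posterior mean: 5.5085.

Mode = β/(α+1) = 32.5/7.9 = 4.1139.
Mean = β/(α−1) = 32.5/5.9 = 5.5085.
The mean is pulled above the mode by the posterior's right skew.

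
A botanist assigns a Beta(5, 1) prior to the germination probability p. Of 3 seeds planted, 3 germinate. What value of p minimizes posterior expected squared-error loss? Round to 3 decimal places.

0.889

Posterior: Beta(5+3, 1+0) = Beta(8, 1).
Since β = 1 ≤ 1 and α > 1, the Beta density is monotone increasing on [0,1]; the mode is at 1.
Mean = 8/(8+1) = 0.889.
Squared-error loss ⇒ the optimal estimator is the posterior mean.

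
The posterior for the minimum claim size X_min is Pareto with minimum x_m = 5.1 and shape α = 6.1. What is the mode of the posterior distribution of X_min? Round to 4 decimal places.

The Pareto density is strictly decreasing on [x_m, ∞), so the mode is x_m = 5.1000.
Mean = α·x_m/(α−1) = 6.1·5.1/5.1 = 6.1000.
This is the posterior mode — the MAP estimate.

5.1000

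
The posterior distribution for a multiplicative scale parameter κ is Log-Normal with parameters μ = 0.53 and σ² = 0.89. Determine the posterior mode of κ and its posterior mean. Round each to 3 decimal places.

MAP: 0.698. Posterior mean: 2.651.

Mode = exp(μ − σ²) = exp(-0.36) = 0.698.
Mean = exp(μ + σ²/2) = exp(0.975) = 2.651.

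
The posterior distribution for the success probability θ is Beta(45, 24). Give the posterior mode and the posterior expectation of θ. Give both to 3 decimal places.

Mode = (45−1)/(45+24−2) = 44/67 = 0.657.
Mean = 45/(45+24) = 45/69 = 0.652.
The mean is pulled below the mode by the posterior's left skew.

MAP: 0.657. Posterior mean: 0.652.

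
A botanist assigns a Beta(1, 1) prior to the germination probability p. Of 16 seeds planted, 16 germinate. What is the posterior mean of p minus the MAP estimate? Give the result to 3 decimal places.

Posterior: Beta(1+16, 1+0) = Beta(17, 1).
Since β = 1 ≤ 1 and α > 1, the Beta density is monotone increasing on [0,1]; the mode is at 1.
Mean = 17/(17+1) = 0.944.
Difference = 0.944 − 1.000 = -0.056.
Left-skewed posterior ⇒ mean < mode.

-0.056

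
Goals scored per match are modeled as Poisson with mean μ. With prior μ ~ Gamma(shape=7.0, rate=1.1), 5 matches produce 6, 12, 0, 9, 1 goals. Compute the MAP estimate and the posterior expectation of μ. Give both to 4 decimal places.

MAP: 5.5738. Posterior mean: 5.7377.

Σ counts = 28. Posterior: Gamma(shape = 7.0+28 = 35.0, rate = 1.1+5 = 6.1).
Mode = (α−1)/β = 34.0/6.1 = 5.5738.
Mean = α/β = 35.0/6.1 = 5.7377.
Mean > mode: the posterior has a right tail.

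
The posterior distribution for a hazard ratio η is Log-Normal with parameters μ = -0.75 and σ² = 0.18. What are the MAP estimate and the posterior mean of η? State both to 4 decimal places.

Mode = exp(μ − σ²) = exp(-0.93) = 0.3946.
Mean = exp(μ + σ²/2) = exp(-0.660) = 0.5169.
Right-skewed posterior ⇒ mode < mean.

MAP: 0.3946. Posterior mean: 0.5169.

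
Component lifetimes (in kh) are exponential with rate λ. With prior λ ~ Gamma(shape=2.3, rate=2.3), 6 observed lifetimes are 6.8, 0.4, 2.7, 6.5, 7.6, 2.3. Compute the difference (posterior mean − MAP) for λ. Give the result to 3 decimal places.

Σ times = 26.3. Posterior: Gamma(shape = 2.3+6 = 8.3, rate = 2.3+26.3 = 28.6).
Mode = (α−1)/β = 7.3/28.6 = 0.255.
Mean = α/β = 8.3/28.6 = 0.290.
Difference = 0.290 − 0.255 = 0.035.
Right-skewed posterior ⇒ mode < mean.

0.035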